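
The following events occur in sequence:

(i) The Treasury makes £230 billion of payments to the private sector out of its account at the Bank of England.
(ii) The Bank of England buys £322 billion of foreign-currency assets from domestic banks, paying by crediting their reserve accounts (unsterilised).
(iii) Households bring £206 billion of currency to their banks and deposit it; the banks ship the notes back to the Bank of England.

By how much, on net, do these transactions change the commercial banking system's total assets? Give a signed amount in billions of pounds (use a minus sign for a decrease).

+£436 billion

Bank of England balance sheet:
  Assets:      Foreign assets +£322B
  Liabilities: Bank reserves +£758B, Currency in circulation −£206B, Government deposits −£230B
Commercial banking system:
  Assets:      Reserves at CB +£758B, Foreign assets −£322B
  Liabilities: Checkable deposits +£436B
Change in total bank assets = +£436 billion.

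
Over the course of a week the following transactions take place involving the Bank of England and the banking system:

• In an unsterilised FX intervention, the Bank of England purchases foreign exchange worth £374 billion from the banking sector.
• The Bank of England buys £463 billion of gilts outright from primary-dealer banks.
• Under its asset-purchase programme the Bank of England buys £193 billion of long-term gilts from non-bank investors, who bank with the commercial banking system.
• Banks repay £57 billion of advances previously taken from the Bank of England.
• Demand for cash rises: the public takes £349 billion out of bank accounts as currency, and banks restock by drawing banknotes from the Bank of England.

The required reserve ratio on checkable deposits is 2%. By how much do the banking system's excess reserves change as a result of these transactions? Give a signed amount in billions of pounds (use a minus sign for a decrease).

+£627.12 billion

FX purchase £374 billion: reserves +£374B, deposits 0.
OMO purchase (from banks) £463 billion: reserves +£463B, deposits 0.
Asset purchase (from non-banks) £193 billion: reserves +£193B, deposits +£193B.
Discount-window repayment £57 billion: reserves −£57B, deposits 0.
Currency withdrawal £349 billion: reserves −£349B, deposits −£349B.
Totals: Δreserves = +£624B, Δdeposits = −£156B.
Δrequired reserves = 2% × −£156B = −£3.12B.
Δexcess reserves = Δreserves − Δrequired = +£624B − (−£3.12B) = +£627.12 billion.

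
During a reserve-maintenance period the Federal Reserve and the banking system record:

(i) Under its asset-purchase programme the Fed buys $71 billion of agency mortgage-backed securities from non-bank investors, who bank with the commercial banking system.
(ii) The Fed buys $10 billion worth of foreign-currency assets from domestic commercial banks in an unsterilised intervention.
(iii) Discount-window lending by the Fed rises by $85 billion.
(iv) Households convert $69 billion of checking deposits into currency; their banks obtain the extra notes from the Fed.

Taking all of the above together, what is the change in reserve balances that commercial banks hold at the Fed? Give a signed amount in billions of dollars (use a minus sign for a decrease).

Fed balance sheet:
  Assets:      Securities +$71B, Loans to banks +$85B, Foreign assets +$10B
  Liabilities: Bank reserves +$97B, Currency in circulation +$69B
Commercial banking system:
  Assets:      Reserves at CB +$97B, Foreign assets −$10B
  Liabilities: Checkable deposits +$2B, Borrowings from CB +$85B
So the change in reserve balances that commercial banks hold at the Fed is +$97 billion.

+$97 billion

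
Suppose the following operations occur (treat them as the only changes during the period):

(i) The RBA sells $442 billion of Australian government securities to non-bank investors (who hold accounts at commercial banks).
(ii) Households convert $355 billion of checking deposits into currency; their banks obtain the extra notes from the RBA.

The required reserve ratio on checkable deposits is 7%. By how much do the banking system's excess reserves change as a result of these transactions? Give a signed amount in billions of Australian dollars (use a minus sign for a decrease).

-$741.21 billion

Asset sale (to non-banks) $442 billion: reserves −$442B, deposits −$442B.
Currency withdrawal $355 billion: reserves −$355B, deposits −$355B.
Totals: Δreserves = −$797B, Δdeposits = −$797B.
Δrequired reserves = 7% × −$797B = −$55.79B.
Δexcess reserves = Δreserves − Δrequired = −$797B − (−$55.79B) = -$741.21 billion.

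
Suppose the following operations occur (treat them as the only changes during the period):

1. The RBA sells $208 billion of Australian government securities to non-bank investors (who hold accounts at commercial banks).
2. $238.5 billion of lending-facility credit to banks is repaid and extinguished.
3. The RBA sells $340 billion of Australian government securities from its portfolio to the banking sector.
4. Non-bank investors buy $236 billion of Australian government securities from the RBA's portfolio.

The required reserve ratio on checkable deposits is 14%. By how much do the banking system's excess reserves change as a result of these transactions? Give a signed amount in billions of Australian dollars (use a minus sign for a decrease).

Asset sale (to non-banks) $208 billion: reserves −$208B, deposits −$208B.
Discount-window repayment $238.5 billion: reserves −$238.5B, deposits 0.
OMO sale (to banks) $340 billion: reserves −$340B, deposits 0.
Asset sale (to non-banks) $236 billion: reserves −$236B, deposits −$236B.
Totals: Δreserves = −$1022.5B, Δdeposits = −$444B.
Δrequired reserves = 14% × −$444B = −$62.16B.
Δexcess reserves = Δreserves − Δrequired = −$1022.5B − (−$62.16B) = -$960.34 billion.

-$960.34 billion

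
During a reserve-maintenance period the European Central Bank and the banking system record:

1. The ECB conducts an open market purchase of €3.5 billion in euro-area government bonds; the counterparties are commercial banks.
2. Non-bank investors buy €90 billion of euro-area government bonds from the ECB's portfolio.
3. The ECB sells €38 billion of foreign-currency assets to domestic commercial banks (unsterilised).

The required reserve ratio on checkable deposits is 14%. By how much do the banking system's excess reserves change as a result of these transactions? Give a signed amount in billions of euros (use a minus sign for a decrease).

OMO purchase (from banks) €3.5 billion: reserves +€3.5B, deposits 0.
Asset sale (to non-banks) €90 billion: reserves −€90B, deposits −€90B.
FX sale €38 billion: reserves −€38B, deposits 0.
Totals: Δreserves = −€124.5B, Δdeposits = −€90B.
Δrequired reserves = 14% × −€90B = −€12.6B.
Δexcess reserves = Δreserves − Δrequired = −€124.5B − (−€12.6B) = -€111.9 billion.

-€111.9 billion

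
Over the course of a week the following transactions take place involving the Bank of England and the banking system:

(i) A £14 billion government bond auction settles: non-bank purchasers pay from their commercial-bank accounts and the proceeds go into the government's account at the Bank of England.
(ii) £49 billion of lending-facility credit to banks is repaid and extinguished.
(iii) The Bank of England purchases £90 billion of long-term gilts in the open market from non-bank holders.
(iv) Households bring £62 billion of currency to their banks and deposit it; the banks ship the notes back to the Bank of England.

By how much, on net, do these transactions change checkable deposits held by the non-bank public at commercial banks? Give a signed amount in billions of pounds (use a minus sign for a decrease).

+£138 billion

Bank of England balance sheet:
  Assets:      Securities +£90B, Loans to banks −£49B
  Liabilities: Bank reserves +£89B, Currency in circulation −£62B, Government deposits +£14B
Commercial banking system:
  Assets:      Reserves at CB +£89B
  Liabilities: Checkable deposits +£138B, Borrowings from CB −£49B
So the change in checkable deposits held by the non-bank public at commercial banks is +£138 billion.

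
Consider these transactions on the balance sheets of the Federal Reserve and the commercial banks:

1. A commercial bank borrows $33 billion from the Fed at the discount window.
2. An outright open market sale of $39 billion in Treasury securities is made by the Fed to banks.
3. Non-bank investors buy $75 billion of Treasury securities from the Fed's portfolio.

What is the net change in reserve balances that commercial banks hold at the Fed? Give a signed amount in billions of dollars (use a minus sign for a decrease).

-$81 billion

Fed balance sheet:
  Assets:      Securities −$114B, Loans to banks +$33B
  Liabilities: Bank reserves −$81B
So the change in reserve balances that commercial banks hold at the Fed is -$81 billion.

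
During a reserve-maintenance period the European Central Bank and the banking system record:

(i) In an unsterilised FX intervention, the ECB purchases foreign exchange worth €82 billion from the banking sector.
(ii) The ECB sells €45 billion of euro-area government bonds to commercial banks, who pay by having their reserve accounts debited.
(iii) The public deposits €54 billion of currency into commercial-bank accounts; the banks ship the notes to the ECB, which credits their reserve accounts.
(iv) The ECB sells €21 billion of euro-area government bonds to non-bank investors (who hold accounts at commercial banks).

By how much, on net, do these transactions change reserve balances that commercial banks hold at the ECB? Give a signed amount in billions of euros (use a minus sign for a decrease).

FX purchase €82 billion: the ECB pays by crediting reserve accounts → +€82B.
OMO sale (to banks) €45 billion: the buying banks pay out of their reserve balances → −€45B.
Currency deposit €54 billion: returned notes are swapped for reserve credit → +€54B.
Asset sale (to non-banks) €21 billion: the non-bank buyers' banks settle from reserves → −€21B.
Net: 82 − 45 + 54 − 21 = +€70 billion.

+€70 billion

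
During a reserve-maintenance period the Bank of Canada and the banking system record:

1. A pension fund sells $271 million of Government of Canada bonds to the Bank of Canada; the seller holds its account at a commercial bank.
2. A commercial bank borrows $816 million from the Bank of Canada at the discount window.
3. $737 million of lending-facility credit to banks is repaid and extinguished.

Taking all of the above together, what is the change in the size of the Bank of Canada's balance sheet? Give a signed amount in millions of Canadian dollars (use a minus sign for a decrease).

+$350 million

Bank of Canada balance sheet:
  Assets:      Securities +$271M, Loans to banks +$79M
  Liabilities: Bank reserves +$350M
Change in total Bank of Canada assets = +$350 million.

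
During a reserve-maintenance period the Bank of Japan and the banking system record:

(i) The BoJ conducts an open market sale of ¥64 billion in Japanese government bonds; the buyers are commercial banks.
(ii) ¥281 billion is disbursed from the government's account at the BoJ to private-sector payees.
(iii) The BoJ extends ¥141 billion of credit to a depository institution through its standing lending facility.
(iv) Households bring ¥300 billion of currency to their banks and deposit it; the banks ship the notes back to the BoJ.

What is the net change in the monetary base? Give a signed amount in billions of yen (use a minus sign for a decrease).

OMO sale (to banks) ¥64 billion: BoJ balance sheet contracts → −¥64B.
Government spending ¥281 billion: a non-base liability converts back to reserves → +¥281B.
Discount-window loan ¥141 billion: BoJ balance sheet expands → +¥141B.
Currency deposit ¥300 billion: just a shift between currency and reserves — both are base money → 0.
Net: −64 + 281 + 141 + 0 = +¥358 billion.

+¥358 billion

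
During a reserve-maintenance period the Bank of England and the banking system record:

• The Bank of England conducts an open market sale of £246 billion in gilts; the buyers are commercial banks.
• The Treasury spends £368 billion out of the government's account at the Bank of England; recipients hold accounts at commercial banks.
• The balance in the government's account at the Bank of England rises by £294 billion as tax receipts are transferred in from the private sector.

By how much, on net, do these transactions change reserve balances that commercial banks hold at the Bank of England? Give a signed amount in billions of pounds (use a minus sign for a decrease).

Bank of England balance sheet:
  Assets:      Securities −£246B
  Liabilities: Bank reserves −£172B, Government deposits −£74B
So the change in reserve balances that commercial banks hold at the Bank of England is -£172 billion.

-£172 billion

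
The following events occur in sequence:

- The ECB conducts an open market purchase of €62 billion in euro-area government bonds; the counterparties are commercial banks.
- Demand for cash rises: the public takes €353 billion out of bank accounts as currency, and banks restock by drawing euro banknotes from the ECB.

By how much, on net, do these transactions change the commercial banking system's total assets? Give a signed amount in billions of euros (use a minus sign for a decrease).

-€353 billion

ECB balance sheet:
  Assets:      Securities +€62B
  Liabilities: Bank reserves −€291B, Currency in circulation +€353B
Commercial banking system:
  Assets:      Reserves at CB −€291B, Securities −€62B
  Liabilities: Checkable deposits −€353B
Change in total bank assets = -€353 billion.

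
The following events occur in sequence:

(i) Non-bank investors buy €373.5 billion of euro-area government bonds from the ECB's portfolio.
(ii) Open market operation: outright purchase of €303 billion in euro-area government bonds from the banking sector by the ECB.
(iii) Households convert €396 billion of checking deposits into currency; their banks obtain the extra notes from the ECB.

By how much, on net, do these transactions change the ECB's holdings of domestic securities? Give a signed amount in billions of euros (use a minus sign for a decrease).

Asset sale (to non-banks) €373.5 billion: securities removed from the ECB's portfolio → −€373.5B.
OMO purchase (from banks) €303 billion: securities added to the ECB's portfolio → +€303B.
Currency withdrawal €396 billion: the ECB's securities portfolio is untouched → 0.
Net: −373.5 + 303 + 0 = -€70.5 billion.

-€70.5 billion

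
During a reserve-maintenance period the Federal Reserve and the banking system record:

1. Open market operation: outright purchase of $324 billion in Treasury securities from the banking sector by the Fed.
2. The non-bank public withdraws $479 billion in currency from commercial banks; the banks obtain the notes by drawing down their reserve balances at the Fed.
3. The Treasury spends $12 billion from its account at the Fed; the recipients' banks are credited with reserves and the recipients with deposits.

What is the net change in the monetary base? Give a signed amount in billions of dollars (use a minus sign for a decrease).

Fed balance sheet:
  Assets:      Securities +$324B
  Liabilities: Bank reserves −$143B, Currency in circulation +$479B, Government deposits −$12B
Commercial banking system:
  Assets:      Reserves at CB −$143B, Securities −$324B
  Liabilities: Checkable deposits −$467B
Monetary base = currency + reserves: +$479B + (−$143B) = +$336 billion.

+$336 billion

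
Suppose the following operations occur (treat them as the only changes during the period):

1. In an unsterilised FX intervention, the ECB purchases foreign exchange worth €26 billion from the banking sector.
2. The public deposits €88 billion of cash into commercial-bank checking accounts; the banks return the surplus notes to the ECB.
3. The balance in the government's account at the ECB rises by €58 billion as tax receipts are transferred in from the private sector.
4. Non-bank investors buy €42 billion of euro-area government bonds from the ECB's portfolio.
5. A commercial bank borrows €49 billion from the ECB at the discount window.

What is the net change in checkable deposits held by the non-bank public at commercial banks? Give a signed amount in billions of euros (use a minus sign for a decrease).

FX purchase €26 billion: the counterparty is a bank, so public deposits are unchanged → 0.
Currency deposit €88 billion: non-bank counterparties' bank balances rise → +€88B.
Government account inflow €58 billion: non-bank counterparties' bank balances fall → −€58B.
Asset sale (to non-banks) €42 billion: non-bank counterparties' bank balances fall → −€42B.
Discount-window loan €49 billion: the counterparty is a bank, so public deposits are unchanged → 0.
Net: 0 + 88 − 58 − 42 + 0 = -€12 billion.

-€12 billion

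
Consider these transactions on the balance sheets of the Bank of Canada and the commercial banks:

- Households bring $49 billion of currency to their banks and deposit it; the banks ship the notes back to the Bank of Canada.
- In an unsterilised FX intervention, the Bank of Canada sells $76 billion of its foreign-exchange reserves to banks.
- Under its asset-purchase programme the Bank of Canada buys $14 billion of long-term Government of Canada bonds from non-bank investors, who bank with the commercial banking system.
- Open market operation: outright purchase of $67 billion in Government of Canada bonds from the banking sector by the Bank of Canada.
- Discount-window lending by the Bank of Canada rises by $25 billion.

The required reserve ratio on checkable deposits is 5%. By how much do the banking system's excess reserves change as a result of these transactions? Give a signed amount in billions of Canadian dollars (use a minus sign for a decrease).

+$75.85 billion

Currency deposit $49 billion: reserves +$49B, deposits +$49B.
FX sale $76 billion: reserves −$76B, deposits 0.
Asset purchase (from non-banks) $14 billion: reserves +$14B, deposits +$14B.
OMO purchase (from banks) $67 billion: reserves +$67B, deposits 0.
Discount-window loan $25 billion: reserves +$25B, deposits 0.
Totals: Δreserves = +$79B, Δdeposits = +$63B.
Δrequired reserves = 5% × +$63B = +$3.15B.
Δexcess reserves = Δreserves − Δrequired = +$79B − (+$3.15B) = +$75.85 billion.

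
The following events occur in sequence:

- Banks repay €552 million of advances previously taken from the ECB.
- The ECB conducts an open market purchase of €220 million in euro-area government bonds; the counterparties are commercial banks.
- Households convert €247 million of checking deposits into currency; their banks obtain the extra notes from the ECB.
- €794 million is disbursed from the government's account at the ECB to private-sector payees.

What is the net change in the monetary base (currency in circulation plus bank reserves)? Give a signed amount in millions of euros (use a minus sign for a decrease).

+€462 million

Discount-window repayment €552 million: ECB balance sheet contracts → −€552M.
OMO purchase (from banks) €220 million: ECB balance sheet expands → +€220M.
Currency withdrawal €247 million: just a shift between currency and reserves — both are base money → 0.
Government spending €794 million: a non-base liability converts back to reserves → +€794M.
Net: −552 + 220 + 0 + 794 = +€462 million.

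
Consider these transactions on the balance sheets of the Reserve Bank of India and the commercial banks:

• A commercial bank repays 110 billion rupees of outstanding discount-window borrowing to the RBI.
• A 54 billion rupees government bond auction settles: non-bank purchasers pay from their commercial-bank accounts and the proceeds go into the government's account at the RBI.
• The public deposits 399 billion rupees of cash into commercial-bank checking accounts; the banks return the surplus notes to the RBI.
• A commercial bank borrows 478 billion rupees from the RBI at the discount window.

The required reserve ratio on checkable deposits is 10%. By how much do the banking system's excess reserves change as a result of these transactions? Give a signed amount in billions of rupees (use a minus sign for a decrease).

+678.5 billion

Discount-window repayment 110 billion rupees: reserves −110B, deposits 0.
Government account inflow 54 billion rupees: reserves −54B, deposits −54B.
Currency deposit 399 billion rupees: reserves +399B, deposits +399B.
Discount-window loan 478 billion rupees: reserves +478B, deposits 0.
Totals: Δreserves = +713B, Δdeposits = +345B.
Δrequired reserves = 10% × +345B = +34.5B.
Δexcess reserves = Δreserves − Δrequired = +713B − (+34.5B) = +678.5 billion.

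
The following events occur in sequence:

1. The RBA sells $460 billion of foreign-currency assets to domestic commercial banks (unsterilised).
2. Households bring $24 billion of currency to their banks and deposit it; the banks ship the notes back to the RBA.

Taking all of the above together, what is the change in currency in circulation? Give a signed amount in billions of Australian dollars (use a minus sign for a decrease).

-$24 billion

FX sale $460 billion: no currency enters or leaves circulation → 0.
Currency deposit $24 billion: notes return to the central bank → −$24B.
Net: 0 − 24 = -$24 billion.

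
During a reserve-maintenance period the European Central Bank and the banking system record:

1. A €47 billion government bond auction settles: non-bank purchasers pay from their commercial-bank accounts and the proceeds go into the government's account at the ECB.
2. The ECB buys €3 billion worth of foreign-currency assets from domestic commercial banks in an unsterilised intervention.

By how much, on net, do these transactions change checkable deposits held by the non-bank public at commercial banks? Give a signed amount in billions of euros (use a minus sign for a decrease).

ECB balance sheet:
  Assets:      Foreign assets +€3B
  Liabilities: Bank reserves −€44B, Government deposits +€47B
Commercial banking system:
  Assets:      Reserves at CB −€44B, Foreign assets −€3B
  Liabilities: Checkable deposits −€47B
So the change in checkable deposits held by the non-bank public at commercial banks is -€47 billion.

-€47 billion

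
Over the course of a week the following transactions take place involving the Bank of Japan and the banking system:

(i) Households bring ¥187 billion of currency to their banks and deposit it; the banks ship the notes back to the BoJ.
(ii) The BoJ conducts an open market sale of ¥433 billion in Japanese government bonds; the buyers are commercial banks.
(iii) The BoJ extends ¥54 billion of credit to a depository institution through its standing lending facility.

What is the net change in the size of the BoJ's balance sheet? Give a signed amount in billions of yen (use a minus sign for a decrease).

-¥379 billion

Currency deposit ¥187 billion: only the composition of liabilities changes → 0.
OMO sale (to banks) ¥433 billion: a BoJ asset is shed → −¥433B.
Discount-window loan ¥54 billion: a BoJ asset is acquired → +¥54B.
Net: 0 − 433 + 54 = -¥379 billion.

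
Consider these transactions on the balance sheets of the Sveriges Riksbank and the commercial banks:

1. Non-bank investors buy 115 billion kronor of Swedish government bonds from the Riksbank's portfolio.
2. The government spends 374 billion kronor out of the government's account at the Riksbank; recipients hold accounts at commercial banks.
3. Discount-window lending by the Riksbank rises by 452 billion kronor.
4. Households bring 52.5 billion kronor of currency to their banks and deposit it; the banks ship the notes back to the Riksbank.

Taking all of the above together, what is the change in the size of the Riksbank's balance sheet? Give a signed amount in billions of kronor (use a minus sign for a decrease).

+337 billion

Riksbank balance sheet:
  Assets:      Securities −115B, Loans to banks +452B
  Liabilities: Bank reserves +763.5B, Currency in circulation −52.5B, Government deposits −374B
Commercial banking system:
  Assets:      Reserves at CB +763.5B
  Liabilities: Checkable deposits +311.5B, Borrowings from CB +452B
Change in total Riksbank assets = +337 billion.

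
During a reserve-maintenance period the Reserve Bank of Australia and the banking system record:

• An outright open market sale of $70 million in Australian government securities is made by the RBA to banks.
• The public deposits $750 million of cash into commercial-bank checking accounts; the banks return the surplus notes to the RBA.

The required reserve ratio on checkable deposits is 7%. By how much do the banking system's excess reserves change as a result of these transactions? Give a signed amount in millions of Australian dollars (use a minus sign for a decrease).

+$627.5 million

OMO sale (to banks) $70 million: reserves −$70M, deposits 0.
Currency deposit $750 million: reserves +$750M, deposits +$750M.
Totals: Δreserves = +$680M, Δdeposits = +$750M.
Δrequired reserves = 7% × +$750M = +$52.5M.
Δexcess reserves = Δreserves − Δrequired = +$680M − (+$52.5M) = +$627.5 million.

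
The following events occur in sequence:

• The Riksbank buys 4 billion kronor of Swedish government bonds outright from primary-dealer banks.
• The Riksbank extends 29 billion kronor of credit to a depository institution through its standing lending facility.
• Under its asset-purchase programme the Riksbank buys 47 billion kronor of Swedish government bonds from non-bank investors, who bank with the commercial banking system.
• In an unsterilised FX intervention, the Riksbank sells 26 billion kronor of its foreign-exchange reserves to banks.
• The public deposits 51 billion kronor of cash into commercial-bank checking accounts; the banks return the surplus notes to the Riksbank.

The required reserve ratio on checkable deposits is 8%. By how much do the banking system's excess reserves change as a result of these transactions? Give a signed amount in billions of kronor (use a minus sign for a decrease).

OMO purchase (from banks) 4 billion kronor: reserves +4B, deposits 0.
Discount-window loan 29 billion kronor: reserves +29B, deposits 0.
Asset purchase (from non-banks) 47 billion kronor: reserves +47B, deposits +47B.
FX sale 26 billion kronor: reserves −26B, deposits 0.
Currency deposit 51 billion kronor: reserves +51B, deposits +51B.
Totals: Δreserves = +105B, Δdeposits = +98B.
Δrequired reserves = 8% × +98B = +7.84B.
Δexcess reserves = Δreserves − Δrequired = +105B − (+7.84B) = +97.16 billion.

+97.16 billion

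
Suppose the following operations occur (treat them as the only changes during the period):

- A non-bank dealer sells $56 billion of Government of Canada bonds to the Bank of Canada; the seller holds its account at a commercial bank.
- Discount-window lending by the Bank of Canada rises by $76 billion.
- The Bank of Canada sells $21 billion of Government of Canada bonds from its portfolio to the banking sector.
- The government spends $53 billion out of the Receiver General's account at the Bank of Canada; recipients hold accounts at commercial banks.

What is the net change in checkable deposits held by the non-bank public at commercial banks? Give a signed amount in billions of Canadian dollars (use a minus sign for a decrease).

Asset purchase (from non-banks) $56 billion: non-bank counterparties' bank balances rise → +$56B.
Discount-window loan $76 billion: the counterparty is a bank, so public deposits are unchanged → 0.
OMO sale (to banks) $21 billion: the counterparty is a bank, so public deposits are unchanged → 0.
Government spending $53 billion: non-bank counterparties' bank balances rise → +$53B.
Net: 56 + 0 + 0 + 53 = +$109 billion.

+$109 billion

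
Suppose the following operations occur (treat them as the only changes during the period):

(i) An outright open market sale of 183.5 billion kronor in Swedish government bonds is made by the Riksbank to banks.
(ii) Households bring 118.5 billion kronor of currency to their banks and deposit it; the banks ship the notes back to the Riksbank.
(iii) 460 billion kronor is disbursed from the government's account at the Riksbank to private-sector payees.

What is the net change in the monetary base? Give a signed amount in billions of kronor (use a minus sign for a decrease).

OMO sale (to banks) 183.5 billion kronor: Riksbank balance sheet contracts → −183.5B.
Currency deposit 118.5 billion kronor: just a shift between currency and reserves — both are base money → 0.
Government spending 460 billion kronor: a non-base liability converts back to reserves → +460B.
Net: −183.5 + 0 + 460 = +276.5 billion.

+276.5 billion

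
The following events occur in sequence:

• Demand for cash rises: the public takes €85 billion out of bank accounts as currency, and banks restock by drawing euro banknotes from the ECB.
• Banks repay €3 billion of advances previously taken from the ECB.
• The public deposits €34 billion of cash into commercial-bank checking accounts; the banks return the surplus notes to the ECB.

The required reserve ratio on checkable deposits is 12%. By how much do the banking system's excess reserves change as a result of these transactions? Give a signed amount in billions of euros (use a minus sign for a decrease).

Currency withdrawal €85 billion: reserves −€85B, deposits −€85B.
Discount-window repayment €3 billion: reserves −€3B, deposits 0.
Currency deposit €34 billion: reserves +€34B, deposits +€34B.
Totals: Δreserves = −€54B, Δdeposits = −€51B.
Δrequired reserves = 12% × −€51B = −€6.12B.
Δexcess reserves = Δreserves − Δrequired = −€54B − (−€6.12B) = -€47.88 billion.

-€47.88 billion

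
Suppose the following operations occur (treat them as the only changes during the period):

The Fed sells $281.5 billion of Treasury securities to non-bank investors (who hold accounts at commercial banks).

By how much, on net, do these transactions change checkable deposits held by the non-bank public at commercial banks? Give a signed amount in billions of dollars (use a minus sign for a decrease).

-$281.5 billion

Asset sale (to non-banks) $281.5 billion: non-bank counterparties' bank balances fall → −$281.5B.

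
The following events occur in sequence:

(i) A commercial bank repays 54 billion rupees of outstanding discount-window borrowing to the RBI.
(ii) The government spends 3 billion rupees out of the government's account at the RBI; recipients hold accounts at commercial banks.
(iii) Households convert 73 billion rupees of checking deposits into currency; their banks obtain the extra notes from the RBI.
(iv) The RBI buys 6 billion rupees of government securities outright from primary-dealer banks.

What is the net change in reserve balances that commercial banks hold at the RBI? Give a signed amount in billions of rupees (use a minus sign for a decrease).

RBI balance sheet:
  Assets:      Securities +6B, Loans to banks −54B
  Liabilities: Bank reserves −118B, Currency in circulation +73B, Government deposits −3B
Commercial banking system:
  Assets:      Reserves at CB −118B, Securities −6B
  Liabilities: Checkable deposits −70B, Borrowings from CB −54B
So the change in reserve balances that commercial banks hold at the RBI is -118 billion.

-118 billion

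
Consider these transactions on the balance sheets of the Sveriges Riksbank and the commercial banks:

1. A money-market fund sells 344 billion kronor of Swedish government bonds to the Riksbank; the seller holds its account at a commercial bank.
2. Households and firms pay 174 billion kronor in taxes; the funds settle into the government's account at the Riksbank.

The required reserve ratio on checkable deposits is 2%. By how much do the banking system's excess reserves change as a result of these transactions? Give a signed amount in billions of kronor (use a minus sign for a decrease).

Asset purchase (from non-banks) 344 billion kronor: reserves +344B, deposits +344B.
Government account inflow 174 billion kronor: reserves −174B, deposits −174B.
Totals: Δreserves = +170B, Δdeposits = +170B.
Δrequired reserves = 2% × +170B = +3.4B.
Δexcess reserves = Δreserves − Δrequired = +170B − (+3.4B) = +166.6 billion.

+166.6 billion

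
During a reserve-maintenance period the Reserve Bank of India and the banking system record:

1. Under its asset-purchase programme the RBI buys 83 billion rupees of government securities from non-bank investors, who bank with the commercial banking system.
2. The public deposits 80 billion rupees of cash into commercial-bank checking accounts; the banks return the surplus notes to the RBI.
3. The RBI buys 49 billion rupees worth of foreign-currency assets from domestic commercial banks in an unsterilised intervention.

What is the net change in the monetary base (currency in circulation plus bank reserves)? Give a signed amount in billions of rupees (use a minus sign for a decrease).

+132 billion

RBI balance sheet:
  Assets:      Securities +83B, Foreign assets +49B
  Liabilities: Bank reserves +212B, Currency in circulation −80B
Commercial banking system:
  Assets:      Reserves at CB +212B, Foreign assets −49B
  Liabilities: Checkable deposits +163B
Monetary base = currency + reserves: −80B + (+212B) = +132 billion.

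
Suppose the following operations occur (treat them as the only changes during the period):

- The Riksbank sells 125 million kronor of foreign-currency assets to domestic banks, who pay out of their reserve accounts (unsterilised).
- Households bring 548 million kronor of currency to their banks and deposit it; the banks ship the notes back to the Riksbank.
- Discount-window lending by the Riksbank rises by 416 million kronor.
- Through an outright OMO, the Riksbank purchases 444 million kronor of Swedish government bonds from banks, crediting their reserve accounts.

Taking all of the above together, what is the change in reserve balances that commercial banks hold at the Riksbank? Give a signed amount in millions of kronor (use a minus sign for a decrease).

FX sale 125 million kronor: the buying banks pay out of their reserve balances → −125M.
Currency deposit 548 million kronor: returned notes are swapped for reserve credit → +548M.
Discount-window loan 416 million kronor: the loan is credited to the bank's reserve account → +416M.
OMO purchase (from banks) 444 million kronor: the Riksbank pays by crediting reserve accounts → +444M.
Net: −125 + 548 + 416 + 444 = +1283 million.

+1283 million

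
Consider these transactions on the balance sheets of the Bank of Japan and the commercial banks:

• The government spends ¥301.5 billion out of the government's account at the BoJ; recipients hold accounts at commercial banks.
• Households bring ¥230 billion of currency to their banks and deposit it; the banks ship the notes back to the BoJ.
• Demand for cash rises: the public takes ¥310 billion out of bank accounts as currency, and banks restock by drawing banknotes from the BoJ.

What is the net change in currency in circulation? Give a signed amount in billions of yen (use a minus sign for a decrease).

+¥80 billion

Government spending ¥301.5 billion: no currency enters or leaves circulation → 0.
Currency deposit ¥230 billion: notes return to the central bank → −¥230B.
Currency withdrawal ¥310 billion: notes leave the central bank → +¥310B.
Net: 0 − 230 + 310 = +¥80 billion.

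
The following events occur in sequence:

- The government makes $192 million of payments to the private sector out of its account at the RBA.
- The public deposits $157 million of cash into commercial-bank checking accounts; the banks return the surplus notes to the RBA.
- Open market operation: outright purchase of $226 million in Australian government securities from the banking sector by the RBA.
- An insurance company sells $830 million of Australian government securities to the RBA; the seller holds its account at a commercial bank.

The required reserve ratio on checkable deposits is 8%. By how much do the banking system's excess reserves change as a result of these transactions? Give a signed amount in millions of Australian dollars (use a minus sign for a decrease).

Government spending $192 million: reserves +$192M, deposits +$192M.
Currency deposit $157 million: reserves +$157M, deposits +$157M.
OMO purchase (from banks) $226 million: reserves +$226M, deposits 0.
Asset purchase (from non-banks) $830 million: reserves +$830M, deposits +$830M.
Totals: Δreserves = +$1405M, Δdeposits = +$1179M.
Δrequired reserves = 8% × +$1179M = +$94.32M.
Δexcess reserves = Δreserves − Δrequired = +$1405M − (+$94.32M) = +$1310.68 million.

+$1310.68 million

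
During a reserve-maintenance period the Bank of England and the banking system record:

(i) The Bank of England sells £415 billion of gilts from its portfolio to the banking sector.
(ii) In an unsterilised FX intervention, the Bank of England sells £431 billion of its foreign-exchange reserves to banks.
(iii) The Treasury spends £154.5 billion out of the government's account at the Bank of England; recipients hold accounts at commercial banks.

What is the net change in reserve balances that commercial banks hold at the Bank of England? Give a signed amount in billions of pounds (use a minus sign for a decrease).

OMO sale (to banks) £415 billion: the buying banks pay out of their reserve balances → −£415B.
FX sale £431 billion: the buying banks pay out of their reserve balances → −£431B.
Government spending £154.5 billion: government payments flow into bank reserve accounts → +£154.5B.
Net: −415 − 431 + 154.5 = -£691.5 billion.

-£691.5 billion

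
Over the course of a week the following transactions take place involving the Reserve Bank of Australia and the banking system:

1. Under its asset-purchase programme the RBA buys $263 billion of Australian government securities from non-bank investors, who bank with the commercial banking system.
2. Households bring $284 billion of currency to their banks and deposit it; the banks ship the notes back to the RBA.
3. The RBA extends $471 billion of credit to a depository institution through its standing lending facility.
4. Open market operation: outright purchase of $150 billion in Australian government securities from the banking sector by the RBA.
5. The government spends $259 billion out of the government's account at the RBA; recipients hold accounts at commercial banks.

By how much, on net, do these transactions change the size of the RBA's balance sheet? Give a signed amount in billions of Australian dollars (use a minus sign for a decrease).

RBA balance sheet:
  Assets:      Securities +$413B, Loans to banks +$471B
  Liabilities: Bank reserves +$1427B, Currency in circulation −$284B, Government deposits −$259B
Change in total RBA assets = +$884 billion.

+$884 billion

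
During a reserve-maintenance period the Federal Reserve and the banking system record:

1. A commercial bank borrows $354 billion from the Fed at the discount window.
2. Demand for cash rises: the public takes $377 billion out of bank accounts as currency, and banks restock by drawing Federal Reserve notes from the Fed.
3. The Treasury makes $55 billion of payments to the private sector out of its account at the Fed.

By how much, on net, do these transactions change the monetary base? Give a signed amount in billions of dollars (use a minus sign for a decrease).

+$409 billion

Discount-window loan $354 billion: Fed balance sheet expands → +$354B.
Currency withdrawal $377 billion: just a shift between currency and reserves — both are base money → 0.
Government spending $55 billion: a non-base liability converts back to reserves → +$55B.
Net: 354 + 0 + 55 = +$409 billion.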